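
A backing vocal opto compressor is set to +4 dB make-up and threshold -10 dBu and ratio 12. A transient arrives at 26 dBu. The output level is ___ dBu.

-3 dBu

The input is 36 dB above the -10 dBu threshold.
12:1 compression reduces that to 36/12 = 3 dB over.
Output = -10 + 3 = -7 dBu; make-up adds 4 dB, giving -3 dBu.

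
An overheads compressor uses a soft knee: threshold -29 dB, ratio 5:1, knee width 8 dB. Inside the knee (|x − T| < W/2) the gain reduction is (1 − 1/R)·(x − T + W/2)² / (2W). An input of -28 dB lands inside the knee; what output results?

-29.25 dB

x − T + W/2 = -28 − (-29) + 4 = 5.
GR = (1 − 1/5) × 5² / 16 = 0.8 × 25 / 16 = 1.25 dB.
Output = -28 − 1.25 = -29.25 dB.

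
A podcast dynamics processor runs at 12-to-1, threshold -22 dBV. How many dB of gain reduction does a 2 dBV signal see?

22 dB

Overshoot = 2 − (-22) = 24 dB.
A 12:1 ratio leaves 2 dB of that excess.
So the signal is attenuated by 24 − 2 = 22 dB.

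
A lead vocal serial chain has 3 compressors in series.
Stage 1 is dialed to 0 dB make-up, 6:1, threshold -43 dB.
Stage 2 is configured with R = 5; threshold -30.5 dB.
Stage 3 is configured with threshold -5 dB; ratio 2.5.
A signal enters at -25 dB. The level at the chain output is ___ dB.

Stage 1: overshoot 18 dB → 18/6 = 3 dB → -40 dB.
Stage 2: -40 dB is at or below the -30.5 dB threshold — no compression; output -40 dB.
Stage 3: below threshold (-40 ≤ -5); passes unchanged; output -40 dB.

-40 dB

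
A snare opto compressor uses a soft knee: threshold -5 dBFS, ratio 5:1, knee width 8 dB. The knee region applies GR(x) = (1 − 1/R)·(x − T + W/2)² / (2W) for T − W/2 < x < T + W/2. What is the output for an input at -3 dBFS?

-4.8 dBFS

x − T + W/2 = -3 − (-5) + 4 = 6.
GR = (1 − 1/5) × 6² / 16 = 0.8 × 36 / 16 = 1.8 dB.
Output = -3 − 1.8 = -4.8 dBFS.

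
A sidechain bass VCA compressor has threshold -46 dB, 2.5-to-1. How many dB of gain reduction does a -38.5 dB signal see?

-38.5 dB exceeds the threshold by 7.5 dB.
After 2.5:1 compression the overshoot becomes 7.5/2.5 = 3 dB.
GR = overshoot in − overshoot out = 7.5 − 3 = 4.5 dB.

4.5 dB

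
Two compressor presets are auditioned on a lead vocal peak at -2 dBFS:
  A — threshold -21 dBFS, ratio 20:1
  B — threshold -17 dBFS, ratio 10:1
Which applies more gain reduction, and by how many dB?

A, by 4.55 dB

A: 19 dB over, compressed to 0.95 dB over, so 18.05 dB of GR.
B: 15 dB over, compressed to 1.5 dB over, so 13.5 dB of GR.
Difference: 4.55 dB in favour of A.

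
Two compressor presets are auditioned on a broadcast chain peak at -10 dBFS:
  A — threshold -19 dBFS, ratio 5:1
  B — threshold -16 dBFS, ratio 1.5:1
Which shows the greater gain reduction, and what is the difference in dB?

A: GR = 9 − 9/5 = 7.2 dB.
B: GR = 6 − 6/1.5 = 2 dB.
Difference: 5.2 dB in favour of A.

A, by 5.2 dB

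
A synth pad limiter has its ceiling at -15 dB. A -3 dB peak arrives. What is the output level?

At ∞:1, everything above -15 dB is held at the ceiling.

-15 dB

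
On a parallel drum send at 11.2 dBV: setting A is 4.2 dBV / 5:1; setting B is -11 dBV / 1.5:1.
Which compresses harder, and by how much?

B, by 1.8 dB

A: 7 dB over, compressed to 1.4 dB over, so 5.6 dB of GR.
B: 22.2 dB over, compressed to 14.8 dB over, so 7.4 dB of GR.
B applies 1.8 dB more gain reduction.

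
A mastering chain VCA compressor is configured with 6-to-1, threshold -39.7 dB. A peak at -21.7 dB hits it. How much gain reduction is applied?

15 dB

The signal is 18 dB above threshold.
After 6:1 compression the overshoot becomes 18/6 = 3 dB.
GR = overshoot in − overshoot out = 18 − 3 = 15 dB.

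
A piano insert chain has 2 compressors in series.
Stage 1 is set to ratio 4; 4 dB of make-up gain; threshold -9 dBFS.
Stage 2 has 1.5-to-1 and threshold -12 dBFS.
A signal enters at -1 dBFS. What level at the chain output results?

Stage 1: overshoot 8 dB → 8/4 = 2 dB → -7 dBFS; +4 dB make-up → -3 dBFS.
Stage 2: -3 dBFS is 9 dB over -12 dBFS; at 1.5:1 that becomes 6 dB over, giving -6 dBFS.

-6 dBFS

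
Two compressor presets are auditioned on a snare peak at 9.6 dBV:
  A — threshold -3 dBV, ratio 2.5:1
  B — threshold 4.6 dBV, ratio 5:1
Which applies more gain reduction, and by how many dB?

A, by 3.56 dB

A: GR = 12.6 − 12.6/2.5 = 7.56 dB.
B: GR = 5 − 5/5 = 4 dB.
A reduces 3.56 dB more.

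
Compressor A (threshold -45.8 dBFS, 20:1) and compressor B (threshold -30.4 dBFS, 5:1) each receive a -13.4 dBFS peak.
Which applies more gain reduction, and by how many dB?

A, by 17.18 dB

A: 32.4 dB over, compressed to 1.62 dB over, so 30.78 dB of GR.
B: 17 dB over, compressed to 3.4 dB over, so 13.6 dB of GR.
A reduces 17.18 dB more.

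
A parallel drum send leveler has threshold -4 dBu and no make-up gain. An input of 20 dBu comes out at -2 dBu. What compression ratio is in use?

Input overshoot = 20 − (-4) = 24 dB; output overshoot = -2 − (-4) = 2 dB.
Ratio = 24 / 2 = 12.

12:1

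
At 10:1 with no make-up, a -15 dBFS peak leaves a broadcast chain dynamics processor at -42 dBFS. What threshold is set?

Gain reduction = -15 − (-42) = 27 dB; output overshoot = GR / (R − 1) = 27 / 9 = 3 dB.
Threshold = output − output overshoot = -42 − 3 = -45 dBFS.

-45 dBFS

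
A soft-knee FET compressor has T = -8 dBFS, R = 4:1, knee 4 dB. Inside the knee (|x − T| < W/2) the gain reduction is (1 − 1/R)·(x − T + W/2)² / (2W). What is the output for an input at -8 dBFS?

x − T + W/2 = -8 − (-8) + 2 = 2.
GR = (1 − 1/4) × 2² / 8 = 0.75 × 4 / 8 = 0.375 dB.
Output = -8 − 0.375 = -8.375 dBFS.

-8.375 dBFS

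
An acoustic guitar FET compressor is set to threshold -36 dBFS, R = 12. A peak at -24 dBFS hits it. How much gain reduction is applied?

Overshoot = -24 − (-36) = 12 dB.
At 12:1, output sits 12/12 = 1 dB above threshold.
GR = overshoot in − overshoot out = 12 − 1 = 11 dB.

11 dB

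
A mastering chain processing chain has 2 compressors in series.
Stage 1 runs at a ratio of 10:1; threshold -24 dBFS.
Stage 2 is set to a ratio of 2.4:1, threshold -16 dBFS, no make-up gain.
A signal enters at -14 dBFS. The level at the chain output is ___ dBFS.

-23 dBFS

Stage 1: overshoot 10 dB → 10/10 = 1 dB → -23 dBFS.
Stage 2: below threshold (-23 ≤ -16); passes unchanged; output -23 dBFS.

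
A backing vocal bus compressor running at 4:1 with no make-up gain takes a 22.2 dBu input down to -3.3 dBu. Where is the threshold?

-11.8 dBu

Input is 34 dB above T (since output overshoot × R = input overshoot: (-3.3 − T)·4 = 22.2 − T gives T = -11.8 dBu).
Check: -11.8 + (22.2 − (-11.8))/4 = -11.8 + 8.5 = -3.3 dBu. ✓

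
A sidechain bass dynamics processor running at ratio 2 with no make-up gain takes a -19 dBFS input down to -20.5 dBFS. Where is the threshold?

-22 dBFS

Input is 3 dB above T (since output overshoot × R = input overshoot: (-20.5 − T)·2 = -19 − T gives T = -22 dBFS).
Check: -22 + (-19 − (-22))/2 = -22 + 1.5 = -20.5 dBFS. ✓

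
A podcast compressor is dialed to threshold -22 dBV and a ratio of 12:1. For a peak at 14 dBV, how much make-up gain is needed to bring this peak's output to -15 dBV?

The peak compresses to -22 + 36/12 = -19 dBV.
To reach -15 dBV requires -15 − (-19) = 4 dB of make-up.

4 dB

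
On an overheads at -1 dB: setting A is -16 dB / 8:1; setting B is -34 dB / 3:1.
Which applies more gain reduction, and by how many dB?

B, by 8.875 dB

A: overshoot 15 dB → output overshoot 1.875 dB → GR 13.125 dB.
B: overshoot 33 dB → output overshoot 11 dB → GR 22 dB.
Difference: 8.875 dB in favour of B.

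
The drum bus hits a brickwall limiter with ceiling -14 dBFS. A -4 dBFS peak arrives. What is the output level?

At ∞:1, everything above -14 dBFS is held at the ceiling.

-14 dBFS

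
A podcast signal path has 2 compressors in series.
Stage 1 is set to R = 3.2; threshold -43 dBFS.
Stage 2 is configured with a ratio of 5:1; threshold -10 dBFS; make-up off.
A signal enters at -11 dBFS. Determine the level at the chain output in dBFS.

-33 dBFS

Stage 1: -11 dBFS is 32 dB over -43 dBFS; at 3.2:1 that becomes 10 dB over, giving -33 dBFS.
Stage 2: -33 dBFS is at or below the -10 dBFS threshold — no compression; output -33 dBFS.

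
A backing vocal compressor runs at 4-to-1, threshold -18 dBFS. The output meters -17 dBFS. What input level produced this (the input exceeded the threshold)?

That's 1 dB above the -18 dBFS threshold.
Undo the ratio: input overshoot = 1 × 4 = 4 dB, giving input = -14 dBFS.

-14 dBFS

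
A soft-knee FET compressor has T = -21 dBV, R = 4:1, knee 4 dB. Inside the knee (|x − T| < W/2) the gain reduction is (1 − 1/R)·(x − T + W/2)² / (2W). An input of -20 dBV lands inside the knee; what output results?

-20.84375 dBV

x − T + W/2 = -20 − (-21) + 2 = 3.
GR = (1 − 1/4) × 3² / 8 = 0.75 × 9 / 8 = 0.84375 dB.
Output = -20 − 0.84375 = -20.84375 dBV.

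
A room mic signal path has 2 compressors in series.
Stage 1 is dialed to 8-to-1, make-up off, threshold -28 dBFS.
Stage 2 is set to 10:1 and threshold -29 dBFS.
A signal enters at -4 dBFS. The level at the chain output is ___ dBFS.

Stage 1: -4 dBFS is 24 dB over -28 dBFS; at 8:1 that becomes 3 dB over, giving -25 dBFS.
Stage 2: 4 dB above -29 dBFS, reduced 10:1 to 0.4 dB above → -28.6 dBFS.

-28.6 dBFS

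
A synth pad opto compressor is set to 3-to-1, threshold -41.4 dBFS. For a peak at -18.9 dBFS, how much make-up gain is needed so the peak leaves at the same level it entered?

15 dB

The peak compresses to -41.4 + 22.5/3 = -33.9 dBFS.
To reach -18.9 dBFS requires -18.9 − (-33.9) = 15 dB of make-up.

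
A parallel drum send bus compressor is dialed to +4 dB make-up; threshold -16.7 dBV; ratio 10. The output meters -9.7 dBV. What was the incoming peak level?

13.3 dBV

Before make-up, the level was -9.7 − 4 = -13.7 dBV.
That's 3 dB above the -16.7 dBV threshold.
Undo the ratio: input overshoot = 3 × 10 = 30 dB, giving input = 13.3 dBV.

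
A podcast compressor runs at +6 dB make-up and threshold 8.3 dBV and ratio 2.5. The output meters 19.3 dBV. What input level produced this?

Remove make-up: 19.3 − 6 = 13.3 dBV.
Post-compression overshoot = 13.3 − 8.3 = 5 dB.
Undo the ratio: input overshoot = 5 × 2.5 = 12.5 dB, giving input = 20.8 dBV.

20.8 dBV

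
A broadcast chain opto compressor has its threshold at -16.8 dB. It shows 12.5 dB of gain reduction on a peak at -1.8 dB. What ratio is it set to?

6:1

Input overshoot = -1.8 − (-16.8) = 15 dB.
Output overshoot = 15 − 12.5 = 2.5 dB.
Ratio = input overshoot / output overshoot = 15 / 2.5 = 6.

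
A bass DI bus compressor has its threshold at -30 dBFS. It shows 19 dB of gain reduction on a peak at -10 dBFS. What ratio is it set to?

Input overshoot = -10 − (-30) = 20 dB.
Output overshoot = 20 − 19 = 1 dB.
Ratio = input overshoot / output overshoot = 20 / 1 = 20.

20:1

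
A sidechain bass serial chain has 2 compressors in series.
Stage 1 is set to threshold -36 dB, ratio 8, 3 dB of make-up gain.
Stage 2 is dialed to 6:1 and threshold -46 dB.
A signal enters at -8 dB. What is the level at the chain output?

-43.25 dB

Stage 1: -8 dB is 28 dB over -36 dB; at 8:1 that becomes 3.5 dB over, giving -32.5 dB; +3 dB make-up → -29.5 dB.
Stage 2: 16.5 dB above -46 dB, reduced 6:1 to 2.75 dB above → -43.25 dB.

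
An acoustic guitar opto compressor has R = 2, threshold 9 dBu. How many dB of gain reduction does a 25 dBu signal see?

8 dB

25 dBu exceeds the threshold by 16 dB.
At 2:1, output sits 16/2 = 8 dB above threshold.
GR = overshoot in − overshoot out = 16 − 8 = 8 dB.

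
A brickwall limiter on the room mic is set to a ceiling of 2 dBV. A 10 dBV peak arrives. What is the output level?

2 dBV

The limiter clamps the peak to its 2 dBV ceiling.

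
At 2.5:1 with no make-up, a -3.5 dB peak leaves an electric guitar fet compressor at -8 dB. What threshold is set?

-11 dB

Gain reduction = -3.5 − (-8) = 4.5 dB; output overshoot = GR / (R − 1) = 4.5 / 1.5 = 3 dB.
Threshold = output − output overshoot = -8 − 3 = -11 dB.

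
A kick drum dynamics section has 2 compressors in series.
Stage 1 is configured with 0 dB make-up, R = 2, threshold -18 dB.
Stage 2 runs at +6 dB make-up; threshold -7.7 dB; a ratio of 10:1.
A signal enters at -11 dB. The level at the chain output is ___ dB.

Stage 1: -11 dB is 7 dB over -18 dB; at 2:1 that becomes 3.5 dB over, giving -14.5 dB.
Stage 2: -14.5 dB is at or below the -7.7 dB threshold — no compression; make-up brings it to -8.5 dB.

-8.5 dB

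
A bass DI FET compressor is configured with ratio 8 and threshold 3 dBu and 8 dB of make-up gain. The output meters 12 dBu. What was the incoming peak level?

11 dBu

Before make-up, the level was 12 − 8 = 4 dBu.
The compressed level sits 4 − 3 = 1 dB over threshold.
Undo the ratio: input overshoot = 1 × 8 = 8 dB, giving input = 11 dBu.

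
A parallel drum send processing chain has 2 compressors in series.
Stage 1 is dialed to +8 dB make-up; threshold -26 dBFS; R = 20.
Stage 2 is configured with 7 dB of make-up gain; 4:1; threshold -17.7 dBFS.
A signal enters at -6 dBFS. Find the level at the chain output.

-10.525 dBFS

Stage 1: overshoot 20 dB → 20/20 = 1 dB → -25 dBFS; +8 dB make-up → -17 dBFS.
Stage 2: -17 dBFS is 0.7 dB over -17.7 dBFS; at 4:1 that becomes 0.175 dB over, giving -17.525 dBFS; +7 dB make-up → -10.525 dBFS.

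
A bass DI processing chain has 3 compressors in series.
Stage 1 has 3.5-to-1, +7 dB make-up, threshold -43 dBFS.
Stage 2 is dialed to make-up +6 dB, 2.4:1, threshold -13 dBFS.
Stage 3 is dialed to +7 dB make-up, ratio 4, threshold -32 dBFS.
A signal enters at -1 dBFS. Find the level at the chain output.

-21.5 dBFS

Stage 1: overshoot 42 dB → 42/3.5 = 12 dB → -31 dBFS; +7 dB make-up → -24 dBFS.
Stage 2: -24 dBFS ≤ -13 dBFS, so stage 2 doesn't engage; make-up brings it to -18 dBFS.
Stage 3: -18 dBFS is 14 dB over -32 dBFS; at 4:1 that becomes 3.5 dB over, giving -28.5 dBFS; +7 dB make-up → -21.5 dBFS.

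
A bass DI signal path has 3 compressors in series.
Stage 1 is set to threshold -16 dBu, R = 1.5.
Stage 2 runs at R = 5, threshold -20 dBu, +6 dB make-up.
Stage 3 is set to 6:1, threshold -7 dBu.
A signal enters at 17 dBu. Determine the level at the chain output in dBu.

-8.8 dBu

Stage 1: 33 dB above -16 dBu, reduced 1.5:1 to 22 dB above → 6 dBu.
Stage 2: 26 dB above -20 dBu, reduced 5:1 to 5.2 dB above → -14.8 dBu; +6 dB make-up → -8.8 dBu.
Stage 3: below threshold (-8.8 ≤ -7); passes unchanged; output -8.8 dBu.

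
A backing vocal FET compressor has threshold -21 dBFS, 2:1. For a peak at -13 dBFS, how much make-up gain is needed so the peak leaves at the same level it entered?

The peak compresses to -21 + 8/2 = -17 dBFS.
To reach -13 dBFS requires -13 − (-17) = 4 dB of make-up.

4 dB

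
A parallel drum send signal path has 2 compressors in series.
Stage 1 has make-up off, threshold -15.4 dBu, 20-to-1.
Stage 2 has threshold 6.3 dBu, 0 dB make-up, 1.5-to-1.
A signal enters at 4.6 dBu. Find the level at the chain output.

-14.4 dBu

Stage 1: 4.6 dBu is 20 dB over -15.4 dBu; at 20:1 that becomes 1 dB over, giving -14.4 dBu.
Stage 2: -14.4 dBu ≤ 6.3 dBu, so stage 2 doesn't engage; output -14.4 dBu.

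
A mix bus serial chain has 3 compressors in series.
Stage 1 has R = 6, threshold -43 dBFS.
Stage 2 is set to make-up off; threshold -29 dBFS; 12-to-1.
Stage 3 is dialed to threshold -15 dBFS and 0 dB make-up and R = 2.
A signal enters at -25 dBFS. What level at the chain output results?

Stage 1: 18 dB above -43 dBFS, reduced 6:1 to 3 dB above → -40 dBFS.
Stage 2: -40 dBFS ≤ -29 dBFS, so stage 2 doesn't engage; output -40 dBFS.
Stage 3: below threshold (-40 ≤ -15); passes unchanged; output -40 dBFS.

-40 dBFS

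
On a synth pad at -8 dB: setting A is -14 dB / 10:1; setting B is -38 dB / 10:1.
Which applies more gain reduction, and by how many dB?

A: 6 dB over, compressed to 0.6 dB over, so 5.4 dB of GR.
B: 30 dB over, compressed to 3 dB over, so 27 dB of GR.
B reduces 21.6 dB more.

B, by 21.6 dB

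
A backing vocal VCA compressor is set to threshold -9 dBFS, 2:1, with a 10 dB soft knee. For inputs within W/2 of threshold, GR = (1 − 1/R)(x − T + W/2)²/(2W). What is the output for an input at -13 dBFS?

x − T + W/2 = -13 − (-9) + 5 = 1.
GR = (1 − 1/2) × 1² / 20 = 0.5 × 1 / 20 = 0.025 dB.
Output = -13 − 0.025 = -13.025 dBFS.

-13.025 dBFS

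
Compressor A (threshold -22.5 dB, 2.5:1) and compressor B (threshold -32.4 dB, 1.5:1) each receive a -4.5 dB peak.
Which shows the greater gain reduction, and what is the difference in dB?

A, by 1.5 dB

A: 18 dB over, compressed to 7.2 dB over, so 10.8 dB of GR.
B: 27.9 dB over, compressed to 18.6 dB over, so 9.3 dB of GR.
A reduces 1.5 dB more.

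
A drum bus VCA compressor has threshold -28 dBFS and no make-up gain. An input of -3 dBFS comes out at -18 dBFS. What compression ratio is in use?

Input overshoot = -3 − (-28) = 25 dB; output overshoot = -18 − (-28) = 10 dB.
Ratio = 25 / 10 = 2.5.

2.5:1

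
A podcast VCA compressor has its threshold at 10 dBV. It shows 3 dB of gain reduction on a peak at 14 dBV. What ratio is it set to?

4:1

Input overshoot = 14 − 10 = 4 dB.
Output overshoot = 4 − 3 = 1 dB.
Ratio = input overshoot / output overshoot = 4 / 1 = 4.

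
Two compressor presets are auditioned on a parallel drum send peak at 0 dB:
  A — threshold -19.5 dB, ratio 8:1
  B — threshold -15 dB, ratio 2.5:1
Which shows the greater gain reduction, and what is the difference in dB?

A, by 8.0625 dB

A: overshoot 19.5 dB → output overshoot 2.4375 dB → GR 17.0625 dB.
B: overshoot 15 dB → output overshoot 6 dB → GR 9 dB.
A applies 8.0625 dB more gain reduction.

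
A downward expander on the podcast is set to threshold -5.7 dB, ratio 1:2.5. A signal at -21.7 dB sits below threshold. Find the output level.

The input is 16 dB below the -5.7 dB threshold.
A 1:2.5 expander multiplies undershoot by 2.5: 16 × 2.5 = 40 dB below threshold.
Output = -5.7 − 40 = -45.7 dB.

-45.7 dB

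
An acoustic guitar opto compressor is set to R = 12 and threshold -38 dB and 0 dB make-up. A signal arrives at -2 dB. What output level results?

Overshoot: -2 − (-38) = 36 dB.
12:1 compression reduces that to 36/12 = 3 dB over.
Output = -38 + 3 = -35 dB.

-35 dB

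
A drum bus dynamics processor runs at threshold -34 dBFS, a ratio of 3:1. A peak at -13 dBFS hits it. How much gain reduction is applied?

Overshoot = -13 − (-34) = 21 dB.
A 3:1 ratio leaves 7 dB of that excess.
So the signal is attenuated by 21 − 7 = 14 dB.

14 dB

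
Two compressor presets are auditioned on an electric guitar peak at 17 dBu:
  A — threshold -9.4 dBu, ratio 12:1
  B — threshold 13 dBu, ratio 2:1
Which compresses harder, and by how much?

A, by 22.2 dB

A: 26.4 dB over, compressed to 2.2 dB over, so 24.2 dB of GR.
B: 4 dB over, compressed to 2 dB over, so 2 dB of GR.
A reduces 22.2 dB more.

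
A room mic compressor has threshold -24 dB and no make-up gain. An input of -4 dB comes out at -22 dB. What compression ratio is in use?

Input overshoot = -4 − (-24) = 20 dB; output overshoot = -22 − (-24) = 2 dB.
Ratio = 20 / 2 = 10.

10:1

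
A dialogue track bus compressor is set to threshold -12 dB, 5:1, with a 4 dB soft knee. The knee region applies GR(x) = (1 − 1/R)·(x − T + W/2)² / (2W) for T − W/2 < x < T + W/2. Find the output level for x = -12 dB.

x − T + W/2 = -12 − (-12) + 2 = 2.
GR = (1 − 1/5) × 2² / 8 = 0.8 × 4 / 8 = 0.4 dB.
Output = -12 − 0.4 = -12.4 dB.

-12.4 dB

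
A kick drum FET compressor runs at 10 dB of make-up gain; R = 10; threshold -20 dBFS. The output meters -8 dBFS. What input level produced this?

Stripping the +10 dB make-up gives -18 dBFS at the gain stage.
Post-compression overshoot = -18 − (-20) = 2 dB.
Undo the ratio: input overshoot = 2 × 10 = 20 dB, giving input = 0 dBFS.

0 dBFS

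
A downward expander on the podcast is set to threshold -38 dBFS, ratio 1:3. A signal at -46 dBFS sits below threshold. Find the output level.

Undershoot = (-38) − (-46) = 8 dB.
At 1:3, that expands to 24 dB under threshold.
Output = -38 − 24 = -62 dBFS.

-62 dBFS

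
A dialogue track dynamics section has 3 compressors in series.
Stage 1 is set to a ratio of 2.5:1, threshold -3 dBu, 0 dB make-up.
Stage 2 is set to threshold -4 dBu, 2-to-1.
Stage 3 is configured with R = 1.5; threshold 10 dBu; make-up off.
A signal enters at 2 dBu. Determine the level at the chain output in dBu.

Stage 1: overshoot 5 dB → 5/2.5 = 2 dB → -1 dBu.
Stage 2: overshoot 3 dB → 3/2 = 1.5 dB → -2.5 dBu.
Stage 3: -2.5 dBu ≤ 10 dBu, so stage 3 doesn't engage; output -2.5 dBu.

-2.5 dBu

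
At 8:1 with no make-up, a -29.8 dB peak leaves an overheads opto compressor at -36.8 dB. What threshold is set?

-37.8 dB

Gain reduction = -29.8 − (-36.8) = 7 dB; output overshoot = GR / (R − 1) = 7 / 7 = 1 dB.
Threshold = output − output overshoot = -36.8 − 1 = -37.8 dB.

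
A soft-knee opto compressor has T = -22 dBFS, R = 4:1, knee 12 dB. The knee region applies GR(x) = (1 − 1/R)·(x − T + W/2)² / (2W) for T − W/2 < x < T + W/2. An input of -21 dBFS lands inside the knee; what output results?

-22.53125 dBFS

x − T + W/2 = -21 − (-22) + 6 = 7.
GR = (1 − 1/4) × 7² / 24 = 0.75 × 49 / 24 = 1.53125 dB.
Output = -21 − 1.53125 = -22.53125 dBFS.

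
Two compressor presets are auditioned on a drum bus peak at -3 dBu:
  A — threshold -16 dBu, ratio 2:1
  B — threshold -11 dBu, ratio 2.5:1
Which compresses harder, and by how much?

A: 13 dB over, compressed to 6.5 dB over, so 6.5 dB of GR.
B: 8 dB over, compressed to 3.2 dB over, so 4.8 dB of GR.
A reduces 1.7 dB more.

A, by 1.7 dB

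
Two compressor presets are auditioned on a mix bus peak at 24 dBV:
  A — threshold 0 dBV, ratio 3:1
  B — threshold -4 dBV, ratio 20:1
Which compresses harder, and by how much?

A: 24 dB over, compressed to 8 dB over, so 16 dB of GR.
B: 28 dB over, compressed to 1.4 dB over, so 26.6 dB of GR.
B reduces 10.6 dB more.

B, by 10.6 dB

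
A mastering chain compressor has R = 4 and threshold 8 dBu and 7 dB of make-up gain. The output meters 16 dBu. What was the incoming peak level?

Stripping the +7 dB make-up gives 9 dBu at the gain stage.
That's 1 dB above the 8 dBu threshold.
Input overshoot = R × output overshoot = 4 dB → input = 8 + 4 = 12 dBu.

12 dBu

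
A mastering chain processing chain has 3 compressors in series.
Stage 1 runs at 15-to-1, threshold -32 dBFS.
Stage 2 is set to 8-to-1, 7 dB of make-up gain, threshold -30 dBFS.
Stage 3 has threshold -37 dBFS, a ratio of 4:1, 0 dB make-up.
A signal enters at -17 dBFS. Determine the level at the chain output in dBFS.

-33.75 dBFS

Stage 1: 15 dB above -32 dBFS, reduced 15:1 to 1 dB above → -31 dBFS.
Stage 2: -31 dBFS ≤ -30 dBFS, so stage 2 doesn't engage; make-up brings it to -24 dBFS.
Stage 3: overshoot 13 dB → 13/4 = 3.25 dB → -33.75 dBFS.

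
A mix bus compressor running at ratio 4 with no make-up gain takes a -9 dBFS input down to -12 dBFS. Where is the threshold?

-13 dBFS

Let T be the threshold. Output overshoot = (input overshoot)/R, so -12 − T = (-9 − T)/4.
4·(-12 − T) = -9 − T → 3·T = -48 − (-9) = -39.
T = -39/3 = -13 dBFS.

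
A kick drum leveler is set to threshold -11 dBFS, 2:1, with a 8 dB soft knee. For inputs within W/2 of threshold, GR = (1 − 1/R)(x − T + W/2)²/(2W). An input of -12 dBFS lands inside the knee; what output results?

x − T + W/2 = -12 − (-11) + 4 = 3.
GR = (1 − 1/2) × 3² / 16 = 0.5 × 9 / 16 = 0.28125 dB.
Output = -12 − 0.28125 = -12.28125 dBFS.

-12.28125 dBFS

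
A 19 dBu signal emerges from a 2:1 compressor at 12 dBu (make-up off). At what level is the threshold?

5 dBu

Let T be the threshold. Output overshoot = (input overshoot)/R, so 12 − T = (19 − T)/2.
2·(12 − T) = 19 − T → 1·T = 24 − 19 = 5.
T = 5/1 = 5 dBu.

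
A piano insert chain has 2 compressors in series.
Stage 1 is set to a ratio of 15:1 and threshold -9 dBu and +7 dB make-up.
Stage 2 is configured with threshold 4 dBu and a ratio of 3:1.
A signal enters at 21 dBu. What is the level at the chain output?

0 dBu

Stage 1: 30 dB above -9 dBu, reduced 15:1 to 2 dB above → -7 dBu; +7 dB make-up → 0 dBu.
Stage 2: 0 dBu is at or below the 4 dBu threshold — no compression; output 0 dBu.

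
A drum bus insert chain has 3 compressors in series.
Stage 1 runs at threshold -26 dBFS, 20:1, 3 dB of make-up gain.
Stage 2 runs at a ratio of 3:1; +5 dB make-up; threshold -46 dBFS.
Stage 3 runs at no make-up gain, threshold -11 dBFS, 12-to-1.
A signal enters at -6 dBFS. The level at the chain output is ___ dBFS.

Stage 1: overshoot 20 dB → 20/20 = 1 dB → -25 dBFS; +3 dB make-up → -22 dBFS.
Stage 2: overshoot 24 dB → 24/3 = 8 dB → -38 dBFS; +5 dB make-up → -33 dBFS.
Stage 3: -33 dBFS ≤ -11 dBFS, so stage 3 doesn't engage; output -33 dBFS.

-33 dBFS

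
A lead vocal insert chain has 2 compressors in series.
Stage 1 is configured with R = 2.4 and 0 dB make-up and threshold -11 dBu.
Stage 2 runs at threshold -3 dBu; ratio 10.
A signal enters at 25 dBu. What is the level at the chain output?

-2.3 dBu

Stage 1: overshoot 36 dB → 36/2.4 = 15 dB → 4 dBu.
Stage 2: 4 dBu is 7 dB over -3 dBu; at 10:1 that becomes 0.7 dB over, giving -2.3 dBu.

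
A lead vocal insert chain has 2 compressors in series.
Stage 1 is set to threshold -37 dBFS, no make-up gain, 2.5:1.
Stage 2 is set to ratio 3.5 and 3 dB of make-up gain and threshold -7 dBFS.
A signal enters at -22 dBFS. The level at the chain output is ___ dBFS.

-28 dBFS

Stage 1: 15 dB above -37 dBFS, reduced 2.5:1 to 6 dB above → -31 dBFS.
Stage 2: -31 dBFS is at or below the -7 dBFS threshold — no compression; make-up brings it to -28 dBFS.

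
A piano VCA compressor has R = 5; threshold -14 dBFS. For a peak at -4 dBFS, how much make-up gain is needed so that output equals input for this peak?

8 dB

Without make-up, output = threshold + overshoot/5 = -14 + 2 = -12 dBFS.
Gap to target: 8 dB.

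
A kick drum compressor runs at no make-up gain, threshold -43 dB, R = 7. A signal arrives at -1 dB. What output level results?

-37 dB

-1 dB sits 42 dB over threshold.
7:1 compression reduces that to 42/7 = 6 dB over.
That puts the output at -37 dB.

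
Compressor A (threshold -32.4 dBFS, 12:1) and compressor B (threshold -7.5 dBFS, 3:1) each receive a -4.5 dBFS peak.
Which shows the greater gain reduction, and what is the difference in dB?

A, by 23.575 dB

A: 27.9 dB over, compressed to 2.325 dB over, so 25.575 dB of GR.
B: 3 dB over, compressed to 1 dB over, so 2 dB of GR.
A applies 23.575 dB more gain reduction.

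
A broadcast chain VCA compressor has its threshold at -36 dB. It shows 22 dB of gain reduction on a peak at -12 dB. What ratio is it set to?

12:1

Input overshoot = -12 − (-36) = 24 dB.
Output overshoot = 24 − 22 = 2 dB.
Ratio = input overshoot / output overshoot = 24 / 2 = 12.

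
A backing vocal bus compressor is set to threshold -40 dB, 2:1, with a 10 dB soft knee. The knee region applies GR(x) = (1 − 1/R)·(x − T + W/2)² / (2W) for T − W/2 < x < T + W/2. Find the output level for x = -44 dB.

-44.025 dB

x − T + W/2 = -44 − (-40) + 5 = 1.
GR = (1 − 1/2) × 1² / 20 = 0.5 × 1 / 20 = 0.025 dB.
Output = -44 − 0.025 = -44.025 dB.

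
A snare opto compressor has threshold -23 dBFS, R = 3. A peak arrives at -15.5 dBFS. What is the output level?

-20.5 dBFS

-15.5 dBFS sits 7.5 dB over threshold.
At 3:1 the overshoot is divided by 3, leaving 2.5 dB above threshold.
Output = -23 + 2.5 = -20.5 dBFS.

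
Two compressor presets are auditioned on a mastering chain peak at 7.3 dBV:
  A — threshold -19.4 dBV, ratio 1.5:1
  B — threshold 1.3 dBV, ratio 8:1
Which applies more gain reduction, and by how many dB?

A, by 3.65 dB

A: 26.7 dB over, compressed to 17.8 dB over, so 8.9 dB of GR.
B: 6 dB over, compressed to 0.75 dB over, so 5.25 dB of GR.
Difference: 3.65 dB in favour of A.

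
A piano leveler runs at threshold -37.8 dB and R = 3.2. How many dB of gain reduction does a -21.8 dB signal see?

11 dB

The signal is 16 dB above threshold.
A 3.2:1 ratio leaves 5 dB of that excess.
So the signal is attenuated by 16 − 5 = 11 dB.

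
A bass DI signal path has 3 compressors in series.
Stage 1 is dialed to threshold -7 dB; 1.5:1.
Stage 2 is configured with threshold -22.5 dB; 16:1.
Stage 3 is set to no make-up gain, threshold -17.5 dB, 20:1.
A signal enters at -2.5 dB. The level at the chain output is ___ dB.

Stage 1: 4.5 dB above -7 dB, reduced 1.5:1 to 3 dB above → -4 dB.
Stage 2: 18.5 dB above -22.5 dB, reduced 16:1 to 1.15625 dB above → -21.34375 dB.
Stage 3: -21.34375 dB ≤ -17.5 dB, so stage 3 doesn't engage; output -21.34375 dB.

-21.34375 dB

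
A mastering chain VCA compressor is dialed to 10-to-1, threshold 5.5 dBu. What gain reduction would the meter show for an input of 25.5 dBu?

18 dB

The signal is 20 dB above threshold.
At 10:1, output sits 20/10 = 2 dB above threshold.
GR = overshoot in − overshoot out = 20 − 2 = 18 dB.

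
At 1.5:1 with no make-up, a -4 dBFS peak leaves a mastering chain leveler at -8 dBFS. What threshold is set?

-16 dBFS

Let T be the threshold. Output overshoot = (input overshoot)/R, so -8 − T = (-4 − T)/1.5.
1.5·(-8 − T) = -4 − T → 0.5·T = -12 − (-4) = -8.
T = -8/0.5 = -16 dBFS.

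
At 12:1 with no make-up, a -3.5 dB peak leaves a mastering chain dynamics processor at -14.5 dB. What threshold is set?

Let T be the threshold. Output overshoot = (input overshoot)/R, so -14.5 − T = (-3.5 − T)/12.
12·(-14.5 − T) = -3.5 − T → 11·T = -174 − (-3.5) = -170.5.
T = -170.5/11 = -15.5 dB.

-15.5 dB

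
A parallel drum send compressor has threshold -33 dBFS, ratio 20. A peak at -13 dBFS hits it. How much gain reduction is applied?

19 dB

Overshoot = -13 − (-33) = 20 dB.
At 20:1, output sits 20/20 = 1 dB above threshold.
Gain reduction = 20 − 1 = 19 dB.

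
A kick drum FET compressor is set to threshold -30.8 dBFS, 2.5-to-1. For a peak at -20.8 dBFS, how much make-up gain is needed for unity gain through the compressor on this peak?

6 dB

Overshoot 10 dB → 10/2.5 = 4 dB after compression, so the compressed level is -30.8 + 4 = -26.8 dBFS.
Make-up = target − compressed = -20.8 − (-26.8) = 6 dB.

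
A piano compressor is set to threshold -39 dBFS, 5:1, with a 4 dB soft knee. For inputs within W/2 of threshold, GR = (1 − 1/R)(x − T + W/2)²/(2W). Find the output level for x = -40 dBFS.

-40.1 dBFS

x − T + W/2 = -40 − (-39) + 2 = 1.
GR = (1 − 1/5) × 1² / 8 = 0.8 × 1 / 8 = 0.1 dB.
Output = -40 − 0.1 = -40.1 dBFS.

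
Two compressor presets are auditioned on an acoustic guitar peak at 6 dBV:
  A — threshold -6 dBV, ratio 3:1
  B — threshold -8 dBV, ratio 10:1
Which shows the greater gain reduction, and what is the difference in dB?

A: 12 dB over, compressed to 4 dB over, so 8 dB of GR.
B: 14 dB over, compressed to 1.4 dB over, so 12.6 dB of GR.
B applies 4.6 dB more gain reduction.

B, by 4.6 dB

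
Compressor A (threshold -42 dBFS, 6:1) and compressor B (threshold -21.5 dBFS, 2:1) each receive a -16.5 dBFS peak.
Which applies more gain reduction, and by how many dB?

A, by 18.75 dB

A: 25.5 dB over, compressed to 4.25 dB over, so 21.25 dB of GR.
B: 5 dB over, compressed to 2.5 dB over, so 2.5 dB of GR.
A applies 18.75 dB more gain reduction.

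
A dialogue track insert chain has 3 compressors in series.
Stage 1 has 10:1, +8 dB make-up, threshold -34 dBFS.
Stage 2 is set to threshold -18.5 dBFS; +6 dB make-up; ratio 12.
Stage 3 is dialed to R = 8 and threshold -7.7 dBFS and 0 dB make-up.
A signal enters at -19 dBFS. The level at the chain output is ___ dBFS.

Stage 1: 15 dB above -34 dBFS, reduced 10:1 to 1.5 dB above → -32.5 dBFS; +8 dB make-up → -24.5 dBFS.
Stage 2: -24.5 dBFS ≤ -18.5 dBFS, so stage 2 doesn't engage; make-up brings it to -18.5 dBFS.
Stage 3: below threshold (-18.5 ≤ -7.7); passes unchanged; output -18.5 dBFS.

-18.5 dBFS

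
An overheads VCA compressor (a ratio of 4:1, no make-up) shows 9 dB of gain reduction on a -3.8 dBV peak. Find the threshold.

-15.8 dBV

Gain reduction = -3.8 − (-12.8) = 9 dB; output overshoot = GR / (R − 1) = 9 / 3 = 3 dB.
Threshold = output − output overshoot = -12.8 − 3 = -15.8 dBV.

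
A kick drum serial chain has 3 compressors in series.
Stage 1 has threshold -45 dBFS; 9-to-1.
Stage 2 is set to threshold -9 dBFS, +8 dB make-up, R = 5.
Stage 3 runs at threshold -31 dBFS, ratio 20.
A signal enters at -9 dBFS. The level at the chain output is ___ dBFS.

Stage 1: overshoot 36 dB → 36/9 = 4 dB → -41 dBFS.
Stage 2: below threshold (-41 ≤ -9); passes unchanged; make-up brings it to -33 dBFS.
Stage 3: below threshold (-33 ≤ -31); passes unchanged; output -33 dBFS.

-33 dBFS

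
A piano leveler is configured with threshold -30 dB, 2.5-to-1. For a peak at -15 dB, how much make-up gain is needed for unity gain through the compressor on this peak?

Without make-up, output = threshold + overshoot/2.5 = -30 + 6 = -24 dB.
Gap to target: 9 dB.

9 dB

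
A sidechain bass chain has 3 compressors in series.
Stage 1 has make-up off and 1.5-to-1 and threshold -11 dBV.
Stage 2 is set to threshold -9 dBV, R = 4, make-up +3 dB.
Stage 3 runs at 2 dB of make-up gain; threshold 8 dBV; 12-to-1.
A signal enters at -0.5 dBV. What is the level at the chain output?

Stage 1: -0.5 dBV is 10.5 dB over -11 dBV; at 1.5:1 that becomes 7 dB over, giving -4 dBV.
Stage 2: -4 dBV is 5 dB over -9 dBV; at 4:1 that becomes 1.25 dB over, giving -7.75 dBV; +3 dB make-up → -4.75 dBV.
Stage 3: below threshold (-4.75 ≤ 8); passes unchanged; make-up brings it to -2.75 dBV.

-2.75 dBV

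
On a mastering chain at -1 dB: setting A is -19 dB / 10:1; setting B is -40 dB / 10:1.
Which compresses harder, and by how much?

A: 18 dB over, compressed to 1.8 dB over, so 16.2 dB of GR.
B: 39 dB over, compressed to 3.9 dB over, so 35.1 dB of GR.
Difference: 18.9 dB in favour of B.

B, by 18.9 dB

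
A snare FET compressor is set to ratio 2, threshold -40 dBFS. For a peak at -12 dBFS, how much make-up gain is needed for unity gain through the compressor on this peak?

14 dB

The peak compresses to -40 + 28/2 = -26 dBFS.
To reach -12 dBFS requires -12 − (-26) = 14 dB of make-up.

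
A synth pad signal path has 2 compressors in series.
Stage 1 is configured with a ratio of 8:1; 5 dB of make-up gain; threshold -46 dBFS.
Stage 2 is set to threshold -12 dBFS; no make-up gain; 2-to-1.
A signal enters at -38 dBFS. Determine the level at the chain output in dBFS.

Stage 1: -38 dBFS is 8 dB over -46 dBFS; at 8:1 that becomes 1 dB over, giving -45 dBFS; +5 dB make-up → -40 dBFS.
Stage 2: below threshold (-40 ≤ -12); passes unchanged; output -40 dBFS.

-40 dBFS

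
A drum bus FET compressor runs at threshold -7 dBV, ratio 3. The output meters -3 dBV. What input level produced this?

5 dBV

The compressed level sits -3 − (-7) = 4 dB over threshold.
Before 3:1 compression the overshoot was 4 × 3 = 12 dB, so input = -7 + 12 = 5 dBV.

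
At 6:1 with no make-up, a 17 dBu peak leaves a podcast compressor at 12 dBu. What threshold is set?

11 dBu

Input is 6 dB above T (since output overshoot × R = input overshoot: (12 − T)·6 = 17 − T gives T = 11 dBu).
Check: 11 + (17 − 11)/6 = 11 + 1 = 12 dBu. ✓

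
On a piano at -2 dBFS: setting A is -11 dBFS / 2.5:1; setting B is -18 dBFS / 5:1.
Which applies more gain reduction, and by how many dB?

B, by 7.4 dB

A: overshoot 9 dB → output overshoot 3.6 dB → GR 5.4 dB.
B: overshoot 16 dB → output overshoot 3.2 dB → GR 12.8 dB.
B applies 7.4 dB more gain reduction.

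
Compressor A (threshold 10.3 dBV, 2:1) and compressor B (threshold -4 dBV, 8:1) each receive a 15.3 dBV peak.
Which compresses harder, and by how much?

A: overshoot 5 dB → output overshoot 2.5 dB → GR 2.5 dB.
B: overshoot 19.3 dB → output overshoot 2.4125 dB → GR 16.8875 dB.
Difference: 14.3875 dB in favour of B.

B, by 14.3875 dB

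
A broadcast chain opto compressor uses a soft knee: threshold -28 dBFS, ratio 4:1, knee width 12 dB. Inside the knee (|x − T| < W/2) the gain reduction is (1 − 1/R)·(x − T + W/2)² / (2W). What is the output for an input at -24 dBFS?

-27.125 dBFS

x − T + W/2 = -24 − (-28) + 6 = 10.
GR = (1 − 1/4) × 10² / 24 = 0.75 × 100 / 24 = 3.125 dB.
Output = -24 − 3.125 = -27.125 dBFS.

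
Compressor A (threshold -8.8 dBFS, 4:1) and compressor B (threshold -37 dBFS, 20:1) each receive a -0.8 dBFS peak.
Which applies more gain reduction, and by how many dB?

B, by 28.39 dB

A: overshoot 8 dB → output overshoot 2 dB → GR 6 dB.
B: overshoot 36.2 dB → output overshoot 1.81 dB → GR 34.39 dB.
B applies 28.39 dB more gain reduction.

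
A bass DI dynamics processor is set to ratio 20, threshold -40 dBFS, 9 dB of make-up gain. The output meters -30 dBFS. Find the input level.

-20 dBFS

Remove make-up: -30 − 9 = -39 dBFS.
The compressed level sits -39 − (-40) = 1 dB over threshold.
Input overshoot = R × output overshoot = 20 dB → input = -40 + 20 = -20 dBFS.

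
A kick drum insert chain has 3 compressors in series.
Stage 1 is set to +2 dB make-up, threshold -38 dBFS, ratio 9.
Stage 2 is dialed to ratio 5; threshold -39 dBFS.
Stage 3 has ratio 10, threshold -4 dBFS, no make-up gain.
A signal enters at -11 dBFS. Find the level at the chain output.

-37.8 dBFS

Stage 1: overshoot 27 dB → 27/9 = 3 dB → -35 dBFS; +2 dB make-up → -33 dBFS.
Stage 2: overshoot 6 dB → 6/5 = 1.2 dB → -37.8 dBFS.
Stage 3: -37.8 dBFS is at or below the -4 dBFS threshold — no compression; output -37.8 dBFS.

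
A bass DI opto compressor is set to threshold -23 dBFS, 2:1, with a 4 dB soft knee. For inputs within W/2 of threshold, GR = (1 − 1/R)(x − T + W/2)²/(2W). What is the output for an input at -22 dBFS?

-22.5625 dBFS

x − T + W/2 = -22 − (-23) + 2 = 3.
GR = (1 − 1/2) × 3² / 8 = 0.5 × 9 / 8 = 0.5625 dB.
Output = -22 − 0.5625 = -22.5625 dBFS.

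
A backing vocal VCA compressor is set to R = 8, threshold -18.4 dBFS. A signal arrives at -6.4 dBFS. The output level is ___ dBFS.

-6.4 dBFS sits 12 dB over threshold.
The 12 dB excess becomes 1.5 dB after 8:1 reduction.
So the level is -18.4 + 1.5 = -16.9 dBFS.

-16.9 dBFS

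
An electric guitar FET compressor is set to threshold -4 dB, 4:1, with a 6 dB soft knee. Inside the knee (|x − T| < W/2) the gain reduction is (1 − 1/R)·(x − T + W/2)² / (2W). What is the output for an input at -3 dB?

x − T + W/2 = -3 − (-4) + 3 = 4.
GR = (1 − 1/4) × 4² / 12 = 0.75 × 16 / 12 = 1 dB.
Output = -3 − 1 = -4 dB.

-4 dB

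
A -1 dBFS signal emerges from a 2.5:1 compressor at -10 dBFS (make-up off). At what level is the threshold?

Input is 15 dB above T (since output overshoot × R = input overshoot: (-10 − T)·2.5 = -1 − T gives T = -16 dBFS).
Check: -16 + (-1 − (-16))/2.5 = -16 + 6 = -10 dBFS. ✓

-16 dBFS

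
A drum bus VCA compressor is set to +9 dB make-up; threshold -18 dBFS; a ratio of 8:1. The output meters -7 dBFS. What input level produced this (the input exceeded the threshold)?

-2 dBFS

Stripping the +9 dB make-up gives -16 dBFS at the gain stage.
That's 2 dB above the -18 dBFS threshold.
Input overshoot = R × output overshoot = 16 dB → input = -18 + 16 = -2 dBFS.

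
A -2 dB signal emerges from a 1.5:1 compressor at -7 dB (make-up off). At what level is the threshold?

-17 dB

Input is 15 dB above T (since output overshoot × R = input overshoot: (-7 − T)·1.5 = -2 − T gives T = -17 dB).
Check: -17 + (-2 − (-17))/1.5 = -17 + 10 = -7 dB. ✓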